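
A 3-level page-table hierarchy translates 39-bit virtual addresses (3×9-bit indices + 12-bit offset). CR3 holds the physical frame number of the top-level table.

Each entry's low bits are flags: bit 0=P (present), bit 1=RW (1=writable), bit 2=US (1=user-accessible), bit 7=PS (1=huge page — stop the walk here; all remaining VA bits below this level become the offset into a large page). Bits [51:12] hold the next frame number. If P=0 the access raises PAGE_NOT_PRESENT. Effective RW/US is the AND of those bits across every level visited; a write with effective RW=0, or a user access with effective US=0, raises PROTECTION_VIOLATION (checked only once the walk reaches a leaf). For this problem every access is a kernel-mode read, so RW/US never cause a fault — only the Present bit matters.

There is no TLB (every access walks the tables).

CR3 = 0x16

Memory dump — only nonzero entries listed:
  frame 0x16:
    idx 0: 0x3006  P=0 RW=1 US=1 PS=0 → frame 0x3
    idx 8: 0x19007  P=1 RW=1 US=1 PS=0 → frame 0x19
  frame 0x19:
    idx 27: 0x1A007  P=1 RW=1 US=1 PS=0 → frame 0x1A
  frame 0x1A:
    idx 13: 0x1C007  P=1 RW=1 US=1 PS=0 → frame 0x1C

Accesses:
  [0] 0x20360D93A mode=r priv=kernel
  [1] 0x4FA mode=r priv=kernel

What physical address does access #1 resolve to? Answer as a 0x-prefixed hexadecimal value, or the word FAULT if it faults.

Walk each access:
#0 VA=0x20360D93A (r,kernel):
  lvl0: tbl 0x16, slot 8 ⇒ 0x19007 (P1/RW1/US1/PS0)
  lvl1: tbl 0x19, slot 27 ⇒ 0x1A007 (P1/RW1/US1/PS0)
  lvl2: tbl 0x1A, slot 13 ⇒ 0x1C007 (P1/RW1/US1/PS0)
  → PA=0x1C93A  (3 entries read)
#1 VA=0x4FA (r,kernel):
  lvl0: tbl 0x16, slot 0 ⇒ 0x3006 (P0/RW1/US1/PS0)
  → PAGE_NOT_PRESENT  (1 entries read)

Access #1 PA: FAULT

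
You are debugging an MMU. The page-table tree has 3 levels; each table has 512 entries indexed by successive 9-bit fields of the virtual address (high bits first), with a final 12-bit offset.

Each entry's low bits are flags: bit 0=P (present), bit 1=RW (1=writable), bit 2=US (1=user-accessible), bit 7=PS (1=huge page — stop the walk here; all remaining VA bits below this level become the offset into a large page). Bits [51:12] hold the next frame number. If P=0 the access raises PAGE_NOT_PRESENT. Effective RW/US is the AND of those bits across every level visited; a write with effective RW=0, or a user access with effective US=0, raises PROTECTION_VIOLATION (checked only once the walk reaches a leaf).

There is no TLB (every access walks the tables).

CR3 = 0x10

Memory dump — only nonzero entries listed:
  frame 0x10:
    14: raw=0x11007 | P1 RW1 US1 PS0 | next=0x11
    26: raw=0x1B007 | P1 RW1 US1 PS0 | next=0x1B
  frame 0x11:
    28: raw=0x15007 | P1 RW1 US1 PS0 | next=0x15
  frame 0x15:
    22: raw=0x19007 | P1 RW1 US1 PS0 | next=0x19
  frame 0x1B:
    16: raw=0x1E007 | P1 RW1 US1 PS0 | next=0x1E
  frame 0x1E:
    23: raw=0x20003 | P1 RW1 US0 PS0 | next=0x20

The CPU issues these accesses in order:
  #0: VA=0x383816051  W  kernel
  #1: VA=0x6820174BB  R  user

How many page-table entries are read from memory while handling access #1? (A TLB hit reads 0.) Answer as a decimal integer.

Walk each access:
#0 VA=0x383816051 (w,kernel):
  L0: frame=0x10 idx=14 entry=0x11007 [P=1 RW=1 US=1 PS=0]
  L1: frame=0x11 idx=28 entry=0x15007 [P=1 RW=1 US=1 PS=0]
  L2: frame=0x15 idx=22 entry=0x19007 [P=1 RW=1 US=1 PS=0]
  → PA=0x19051  (3 entries read)
#1 VA=0x6820174BB (r,user):
  L0: frame=0x10 idx=26 entry=0x1B007 [P=1 RW=1 US=1 PS=0]
  L1: frame=0x1B idx=16 entry=0x1E007 [P=1 RW=1 US=1 PS=0]
  L2: frame=0x1E idx=23 entry=0x20003 [P=1 RW=1 US=0 PS=0]
  ✗ PROTECTION_VIOLATION  [3 reads]

Entries read for #1: 3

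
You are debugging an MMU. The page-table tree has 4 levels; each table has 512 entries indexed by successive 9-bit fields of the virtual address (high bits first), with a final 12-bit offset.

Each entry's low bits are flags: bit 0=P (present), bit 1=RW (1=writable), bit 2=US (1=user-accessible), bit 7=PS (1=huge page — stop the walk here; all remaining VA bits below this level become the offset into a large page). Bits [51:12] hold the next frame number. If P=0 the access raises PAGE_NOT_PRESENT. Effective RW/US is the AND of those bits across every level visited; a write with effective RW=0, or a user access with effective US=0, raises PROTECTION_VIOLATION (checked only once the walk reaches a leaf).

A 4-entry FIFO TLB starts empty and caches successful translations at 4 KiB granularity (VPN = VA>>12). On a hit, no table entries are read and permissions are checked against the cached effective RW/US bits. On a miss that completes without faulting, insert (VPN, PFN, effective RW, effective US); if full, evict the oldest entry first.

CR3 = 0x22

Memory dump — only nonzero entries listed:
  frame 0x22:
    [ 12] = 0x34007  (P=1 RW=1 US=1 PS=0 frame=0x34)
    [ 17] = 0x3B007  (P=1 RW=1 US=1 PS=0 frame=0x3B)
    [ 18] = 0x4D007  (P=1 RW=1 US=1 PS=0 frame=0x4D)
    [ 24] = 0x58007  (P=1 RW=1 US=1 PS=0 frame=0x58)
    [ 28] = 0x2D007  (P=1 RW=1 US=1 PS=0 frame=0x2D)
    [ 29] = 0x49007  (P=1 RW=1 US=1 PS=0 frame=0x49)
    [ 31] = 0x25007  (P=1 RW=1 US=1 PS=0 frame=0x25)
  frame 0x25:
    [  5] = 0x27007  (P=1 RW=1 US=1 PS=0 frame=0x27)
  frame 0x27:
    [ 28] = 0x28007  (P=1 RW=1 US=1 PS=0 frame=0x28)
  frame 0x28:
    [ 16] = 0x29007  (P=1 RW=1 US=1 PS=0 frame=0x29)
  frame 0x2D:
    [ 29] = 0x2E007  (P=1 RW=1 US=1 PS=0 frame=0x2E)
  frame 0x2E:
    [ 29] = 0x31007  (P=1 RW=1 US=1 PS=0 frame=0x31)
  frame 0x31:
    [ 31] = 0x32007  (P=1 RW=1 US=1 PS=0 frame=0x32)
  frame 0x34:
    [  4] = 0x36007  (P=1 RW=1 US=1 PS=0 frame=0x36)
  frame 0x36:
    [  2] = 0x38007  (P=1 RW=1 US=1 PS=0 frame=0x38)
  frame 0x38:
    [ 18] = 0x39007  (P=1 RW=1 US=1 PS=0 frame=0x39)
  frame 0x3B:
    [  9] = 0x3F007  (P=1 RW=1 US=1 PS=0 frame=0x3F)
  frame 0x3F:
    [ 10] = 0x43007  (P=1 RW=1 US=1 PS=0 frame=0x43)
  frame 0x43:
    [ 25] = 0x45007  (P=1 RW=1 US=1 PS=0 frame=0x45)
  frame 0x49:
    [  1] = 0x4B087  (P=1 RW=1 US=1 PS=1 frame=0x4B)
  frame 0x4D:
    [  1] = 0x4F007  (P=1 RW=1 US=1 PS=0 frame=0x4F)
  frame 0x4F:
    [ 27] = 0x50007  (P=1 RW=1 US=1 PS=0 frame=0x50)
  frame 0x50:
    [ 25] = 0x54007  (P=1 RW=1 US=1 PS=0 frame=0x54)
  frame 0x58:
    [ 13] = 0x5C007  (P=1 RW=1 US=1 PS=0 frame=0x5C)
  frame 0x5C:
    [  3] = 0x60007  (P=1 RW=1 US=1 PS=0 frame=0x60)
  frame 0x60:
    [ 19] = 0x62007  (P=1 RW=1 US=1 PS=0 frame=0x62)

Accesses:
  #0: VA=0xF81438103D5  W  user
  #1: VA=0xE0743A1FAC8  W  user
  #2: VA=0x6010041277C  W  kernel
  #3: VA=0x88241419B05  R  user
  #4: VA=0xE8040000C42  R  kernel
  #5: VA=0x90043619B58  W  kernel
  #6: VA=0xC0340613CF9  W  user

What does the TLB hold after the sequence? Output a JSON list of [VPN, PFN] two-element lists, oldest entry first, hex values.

Per-access translation:
#0 VA=0xF81438103D5 (w,user):
  L0: frame=0x22 idx=31 entry=0x25007 [P=1 RW=1 US=1 PS=0]
  L1: frame=0x25 idx=5 entry=0x27007 [P=1 RW=1 US=1 PS=0]
  L2: frame=0x27 idx=28 entry=0x28007 [P=1 RW=1 US=1 PS=0]
  L3: frame=0x28 idx=16 entry=0x29007 [P=1 RW=1 US=1 PS=0]
  ✓ 0x293D5  — 4 lookups
#1 VA=0xE0743A1FAC8 (w,user):
  L0: frame=0x22 idx=28 entry=0x2D007 [P=1 RW=1 US=1 PS=0]
  L1: frame=0x2D idx=29 entry=0x2E007 [P=1 RW=1 US=1 PS=0]
  L2: frame=0x2E idx=29 entry=0x31007 [P=1 RW=1 US=1 PS=0]
  L3: frame=0x31 idx=31 entry=0x32007 [P=1 RW=1 US=1 PS=0]
  ✓ 0x32AC8  — 4 lookups
#2 VA=0x6010041277C (w,kernel):
  L0: frame=0x22 idx=12 entry=0x34007 [P=1 RW=1 US=1 PS=0]
  L1: frame=0x34 idx=4 entry=0x36007 [P=1 RW=1 US=1 PS=0]
  L2: frame=0x36 idx=2 entry=0x38007 [P=1 RW=1 US=1 PS=0]
  L3: frame=0x38 idx=18 entry=0x39007 [P=1 RW=1 US=1 PS=0]
  ✓ 0x3977C  — 4 lookups
#3 VA=0x88241419B05 (r,user):
  L0: frame=0x22 idx=17 entry=0x3B007 [P=1 RW=1 US=1 PS=0]
  L1: frame=0x3B idx=9 entry=0x3F007 [P=1 RW=1 US=1 PS=0]
  L2: frame=0x3F idx=10 entry=0x43007 [P=1 RW=1 US=1 PS=0]
  L3: frame=0x43 idx=25 entry=0x45007 [P=1 RW=1 US=1 PS=0]
  ✓ 0x45B05  — 4 lookups
#4 VA=0xE8040000C42 (r,kernel):
  L0: frame=0x22 idx=29 entry=0x49007 [P=1 RW=1 US=1 PS=0]
  L1: frame=0x49 idx=1 entry=0x4B087 [P=1 RW=1 US=1 PS=1]
  ✓ 0x4BC42 (huge @L1)  — 2 lookups
#5 VA=0x90043619B58 (w,kernel):
  L0: frame=0x22 idx=18 entry=0x4D007 [P=1 RW=1 US=1 PS=0]
  L1: frame=0x4D idx=1 entry=0x4F007 [P=1 RW=1 US=1 PS=0]
  L2: frame=0x4F idx=27 entry=0x50007 [P=1 RW=1 US=1 PS=0]
  L3: frame=0x50 idx=25 entry=0x54007 [P=1 RW=1 US=1 PS=0]
  ✓ 0x54B58  — 4 lookups
#6 VA=0xC0340613CF9 (w,user):
  L0: frame=0x22 idx=24 entry=0x58007 [P=1 RW=1 US=1 PS=0]
  L1: frame=0x58 idx=13 entry=0x5C007 [P=1 RW=1 US=1 PS=0]
  L2: frame=0x5C idx=3 entry=0x60007 [P=1 RW=1 US=1 PS=0]
  L3: frame=0x60 idx=19 entry=0x62007 [P=1 RW=1 US=1 PS=0]
  ✓ 0x62CF9  — 4 lookups

TLB: [["0x88241419", "0x45"], ["0xE8040000", "0x4B"], ["0x90043619", "0x54"], ["0xC0340613", "0x62"]]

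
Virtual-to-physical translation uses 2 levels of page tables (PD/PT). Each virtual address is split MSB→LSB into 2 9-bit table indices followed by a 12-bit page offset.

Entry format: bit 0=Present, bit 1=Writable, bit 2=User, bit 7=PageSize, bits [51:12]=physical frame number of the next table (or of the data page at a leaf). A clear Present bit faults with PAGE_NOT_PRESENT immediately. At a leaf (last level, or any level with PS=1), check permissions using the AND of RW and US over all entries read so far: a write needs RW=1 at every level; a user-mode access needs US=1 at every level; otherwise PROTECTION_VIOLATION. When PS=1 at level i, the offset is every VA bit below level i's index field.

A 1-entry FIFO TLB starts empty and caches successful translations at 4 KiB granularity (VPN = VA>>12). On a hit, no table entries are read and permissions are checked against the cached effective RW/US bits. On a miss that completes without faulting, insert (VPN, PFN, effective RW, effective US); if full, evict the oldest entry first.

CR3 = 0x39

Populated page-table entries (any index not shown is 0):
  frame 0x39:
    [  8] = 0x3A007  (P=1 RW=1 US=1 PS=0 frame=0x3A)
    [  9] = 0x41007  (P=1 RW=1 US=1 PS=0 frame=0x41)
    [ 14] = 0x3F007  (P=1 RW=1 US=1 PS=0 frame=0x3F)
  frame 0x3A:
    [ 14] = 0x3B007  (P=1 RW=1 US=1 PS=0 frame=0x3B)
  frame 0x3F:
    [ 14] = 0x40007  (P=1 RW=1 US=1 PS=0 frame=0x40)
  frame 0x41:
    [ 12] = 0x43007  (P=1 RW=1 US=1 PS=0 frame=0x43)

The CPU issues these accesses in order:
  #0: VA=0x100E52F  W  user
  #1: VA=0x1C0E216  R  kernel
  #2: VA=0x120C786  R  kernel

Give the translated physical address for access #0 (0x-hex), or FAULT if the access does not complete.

Trace:
#0 VA=0x100E52F (w,user):
  L0 @0x39[8] → 0x3A007  P=1,RW=1,US=1,PS=0
  L1 @0x3A[14] → 0x3B007  P=1,RW=1,US=1,PS=0
  → PA=0x3B52F  (2 entries read)
#1 VA=0x1C0E216 (r,kernel):
  L0 @0x39[14] → 0x3F007  P=1,RW=1,US=1,PS=0
  L1 @0x3F[14] → 0x40007  P=1,RW=1,US=1,PS=0
  → PA=0x40216  (2 entries read)
#2 VA=0x120C786 (r,kernel):
  L0 @0x39[9] → 0x41007  P=1,RW=1,US=1,PS=0
  L1 @0x41[12] → 0x43007  P=1,RW=1,US=1,PS=0
  → PA=0x43786  (2 entries read)

Access #0 PA: 0x3B52F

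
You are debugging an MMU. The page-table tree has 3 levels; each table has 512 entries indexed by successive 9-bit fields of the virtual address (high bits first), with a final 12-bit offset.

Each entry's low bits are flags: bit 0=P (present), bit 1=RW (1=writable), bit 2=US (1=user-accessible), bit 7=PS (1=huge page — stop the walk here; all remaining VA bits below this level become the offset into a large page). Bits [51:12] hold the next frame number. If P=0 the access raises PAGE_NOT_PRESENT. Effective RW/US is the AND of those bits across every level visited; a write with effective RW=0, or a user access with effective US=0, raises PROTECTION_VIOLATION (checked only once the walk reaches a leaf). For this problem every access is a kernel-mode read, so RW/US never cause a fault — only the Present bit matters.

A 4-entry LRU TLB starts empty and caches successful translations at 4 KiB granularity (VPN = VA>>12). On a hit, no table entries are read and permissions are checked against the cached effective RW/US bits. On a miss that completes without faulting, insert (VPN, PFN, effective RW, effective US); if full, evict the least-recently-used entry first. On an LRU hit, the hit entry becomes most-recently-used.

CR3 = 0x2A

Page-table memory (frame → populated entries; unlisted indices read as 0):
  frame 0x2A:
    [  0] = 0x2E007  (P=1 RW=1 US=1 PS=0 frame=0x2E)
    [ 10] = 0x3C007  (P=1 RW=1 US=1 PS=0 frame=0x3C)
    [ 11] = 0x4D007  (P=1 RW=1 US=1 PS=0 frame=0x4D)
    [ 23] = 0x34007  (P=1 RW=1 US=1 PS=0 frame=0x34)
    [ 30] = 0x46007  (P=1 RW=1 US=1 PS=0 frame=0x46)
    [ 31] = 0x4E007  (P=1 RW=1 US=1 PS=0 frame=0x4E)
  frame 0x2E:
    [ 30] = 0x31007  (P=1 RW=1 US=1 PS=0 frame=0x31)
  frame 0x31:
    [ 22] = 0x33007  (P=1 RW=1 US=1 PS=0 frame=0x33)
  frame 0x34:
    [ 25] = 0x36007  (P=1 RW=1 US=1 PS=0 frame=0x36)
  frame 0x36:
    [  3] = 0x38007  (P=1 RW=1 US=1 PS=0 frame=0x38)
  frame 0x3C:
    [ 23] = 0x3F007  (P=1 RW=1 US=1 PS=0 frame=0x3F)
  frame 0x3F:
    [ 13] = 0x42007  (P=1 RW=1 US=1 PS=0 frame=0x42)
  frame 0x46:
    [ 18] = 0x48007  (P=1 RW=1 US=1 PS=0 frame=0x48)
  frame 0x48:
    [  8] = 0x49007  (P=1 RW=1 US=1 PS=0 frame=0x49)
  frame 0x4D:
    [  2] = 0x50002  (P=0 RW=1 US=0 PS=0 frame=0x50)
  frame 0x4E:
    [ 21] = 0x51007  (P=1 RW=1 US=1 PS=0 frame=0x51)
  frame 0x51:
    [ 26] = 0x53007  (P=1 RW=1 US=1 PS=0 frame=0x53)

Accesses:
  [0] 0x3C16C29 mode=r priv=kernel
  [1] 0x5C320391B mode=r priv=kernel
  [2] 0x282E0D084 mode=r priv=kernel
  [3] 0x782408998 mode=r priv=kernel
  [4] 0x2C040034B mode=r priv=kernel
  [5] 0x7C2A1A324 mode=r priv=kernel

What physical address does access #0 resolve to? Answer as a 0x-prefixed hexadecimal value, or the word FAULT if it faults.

Walk each access:
#0 VA=0x3C16C29 (r,kernel):
  L0 @0x2A[0] → 0x2E007  P=1,RW=1,US=1,PS=0
  L1 @0x2E[30] → 0x31007  P=1,RW=1,US=1,PS=0
  L2 @0x31[22] → 0x33007  P=1,RW=1,US=1,PS=0
  ⇒ phys 0x33C29  [3 reads]
#1 VA=0x5C320391B (r,kernel):
  L0 @0x2A[23] → 0x34007  P=1,RW=1,US=1,PS=0
  L1 @0x34[25] → 0x36007  P=1,RW=1,US=1,PS=0
  L2 @0x36[3] → 0x38007  P=1,RW=1,US=1,PS=0
  ⇒ phys 0x3891B  [3 reads]
#2 VA=0x282E0D084 (r,kernel):
  L0 @0x2A[10] → 0x3C007  P=1,RW=1,US=1,PS=0
  L1 @0x3C[23] → 0x3F007  P=1,RW=1,US=1,PS=0
  L2 @0x3F[13] → 0x42007  P=1,RW=1,US=1,PS=0
  ⇒ phys 0x42084  [3 reads]
#3 VA=0x782408998 (r,kernel):
  L0 @0x2A[30] → 0x46007  P=1,RW=1,US=1,PS=0
  L1 @0x46[18] → 0x48007  P=1,RW=1,US=1,PS=0
  L2 @0x48[8] → 0x49007  P=1,RW=1,US=1,PS=0
  ⇒ phys 0x49998  [3 reads]
#4 VA=0x2C040034B (r,kernel):
  L0 @0x2A[11] → 0x4D007  P=1,RW=1,US=1,PS=0
  L1 @0x4D[2] → 0x50002  P=0,RW=1,US=0,PS=0
  → PAGE_NOT_PRESENT  (2 entries read)
#5 VA=0x7C2A1A324 (r,kernel):
  L0 @0x2A[31] → 0x4E007  P=1,RW=1,US=1,PS=0
  L1 @0x4E[21] → 0x51007  P=1,RW=1,US=1,PS=0
  L2 @0x51[26] → 0x53007  P=1,RW=1,US=1,PS=0
  ⇒ phys 0x53324  [3 reads]

Access #0 PA: 0x33C29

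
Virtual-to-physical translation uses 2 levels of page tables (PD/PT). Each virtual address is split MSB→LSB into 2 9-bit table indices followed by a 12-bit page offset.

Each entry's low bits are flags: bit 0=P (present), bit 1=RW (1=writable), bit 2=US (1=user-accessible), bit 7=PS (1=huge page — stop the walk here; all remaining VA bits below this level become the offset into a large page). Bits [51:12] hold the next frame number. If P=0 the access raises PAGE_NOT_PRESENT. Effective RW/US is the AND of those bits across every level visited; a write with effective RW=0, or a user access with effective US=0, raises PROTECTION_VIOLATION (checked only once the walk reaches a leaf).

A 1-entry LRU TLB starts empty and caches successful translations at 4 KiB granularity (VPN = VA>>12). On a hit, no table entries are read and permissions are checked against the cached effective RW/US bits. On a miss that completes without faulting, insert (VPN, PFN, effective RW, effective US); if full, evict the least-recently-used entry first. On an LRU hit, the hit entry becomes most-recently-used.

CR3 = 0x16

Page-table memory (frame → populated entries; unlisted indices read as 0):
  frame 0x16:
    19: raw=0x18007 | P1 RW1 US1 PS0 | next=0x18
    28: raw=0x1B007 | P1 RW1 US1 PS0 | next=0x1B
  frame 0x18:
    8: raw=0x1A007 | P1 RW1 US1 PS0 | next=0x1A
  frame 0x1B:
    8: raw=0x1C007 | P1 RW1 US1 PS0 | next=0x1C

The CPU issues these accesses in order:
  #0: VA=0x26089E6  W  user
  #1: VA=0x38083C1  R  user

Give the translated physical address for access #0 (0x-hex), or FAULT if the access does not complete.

Trace:
#0 VA=0x26089E6 (w,user):
  [0] read 0x16 idx=19: raw=0x18007 flags P=1 W=1 U=1 S=0
  [1] read 0x18 idx=8: raw=0x1A007 flags P=1 W=1 U=1 S=0
  ✓ 0x1A9E6  — 2 lookups
#1 VA=0x38083C1 (r,user):
  [0] read 0x16 idx=28: raw=0x1B007 flags P=1 W=1 U=1 S=0
  [1] read 0x1B idx=8: raw=0x1C007 flags P=1 W=1 U=1 S=0
  ✓ 0x1C3C1  — 2 lookups

Access #0 PA: 0x1A9E6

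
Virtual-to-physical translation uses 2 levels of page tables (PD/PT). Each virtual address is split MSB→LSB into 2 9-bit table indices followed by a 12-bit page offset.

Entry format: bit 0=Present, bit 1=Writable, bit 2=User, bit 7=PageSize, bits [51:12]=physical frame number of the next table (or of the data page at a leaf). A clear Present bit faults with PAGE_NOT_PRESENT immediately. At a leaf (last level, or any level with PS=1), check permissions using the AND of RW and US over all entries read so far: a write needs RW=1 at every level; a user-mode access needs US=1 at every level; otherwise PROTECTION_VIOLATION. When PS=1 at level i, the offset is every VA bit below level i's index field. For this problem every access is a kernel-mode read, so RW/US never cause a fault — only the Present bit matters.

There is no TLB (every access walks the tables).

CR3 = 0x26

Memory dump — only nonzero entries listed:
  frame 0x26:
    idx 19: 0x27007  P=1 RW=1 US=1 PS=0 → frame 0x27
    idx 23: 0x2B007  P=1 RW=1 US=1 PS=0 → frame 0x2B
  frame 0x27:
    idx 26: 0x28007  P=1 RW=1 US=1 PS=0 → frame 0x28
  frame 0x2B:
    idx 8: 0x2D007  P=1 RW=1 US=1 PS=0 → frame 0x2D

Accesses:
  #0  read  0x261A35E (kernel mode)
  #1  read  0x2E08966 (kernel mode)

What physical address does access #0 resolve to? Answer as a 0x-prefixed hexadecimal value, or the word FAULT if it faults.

Trace:
#0 VA=0x261A35E (r,kernel):
  lvl0: tbl 0x26, slot 19 ⇒ 0x27007 (P1/RW1/US1/PS0)
  lvl1: tbl 0x27, slot 26 ⇒ 0x28007 (P1/RW1/US1/PS0)
  ⇒ phys 0x2835E  [2 reads]
#1 VA=0x2E08966 (r,kernel):
  lvl0: tbl 0x26, slot 23 ⇒ 0x2B007 (P1/RW1/US1/PS0)
  lvl1: tbl 0x2B, slot 8 ⇒ 0x2D007 (P1/RW1/US1/PS0)
  ⇒ phys 0x2D966  [2 reads]

Access #0 PA: 0x2835E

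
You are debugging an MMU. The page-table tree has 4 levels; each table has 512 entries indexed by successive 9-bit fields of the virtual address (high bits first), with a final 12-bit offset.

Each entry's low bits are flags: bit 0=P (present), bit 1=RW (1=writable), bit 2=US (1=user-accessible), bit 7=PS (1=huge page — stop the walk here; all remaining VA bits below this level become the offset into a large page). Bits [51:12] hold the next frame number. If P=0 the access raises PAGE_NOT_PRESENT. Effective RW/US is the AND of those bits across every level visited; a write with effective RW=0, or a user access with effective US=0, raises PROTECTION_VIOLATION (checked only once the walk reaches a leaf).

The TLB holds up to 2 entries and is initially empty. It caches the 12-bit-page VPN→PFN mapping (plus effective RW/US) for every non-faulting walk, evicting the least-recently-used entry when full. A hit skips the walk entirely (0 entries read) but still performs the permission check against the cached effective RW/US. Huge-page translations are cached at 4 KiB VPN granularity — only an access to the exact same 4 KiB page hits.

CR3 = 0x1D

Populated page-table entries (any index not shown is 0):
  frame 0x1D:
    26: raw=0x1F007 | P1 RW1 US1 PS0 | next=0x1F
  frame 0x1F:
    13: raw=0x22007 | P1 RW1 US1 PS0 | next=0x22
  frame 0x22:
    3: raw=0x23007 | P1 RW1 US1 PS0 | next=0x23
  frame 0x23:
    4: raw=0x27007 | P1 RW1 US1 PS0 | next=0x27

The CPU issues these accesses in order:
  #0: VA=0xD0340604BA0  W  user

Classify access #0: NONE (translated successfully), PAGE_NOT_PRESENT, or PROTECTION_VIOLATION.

Per-access translation:
#0 VA=0xD0340604BA0 (w,user):
  [0] read 0x1D idx=26: raw=0x1F007 flags P=1 W=1 U=1 S=0
  [1] read 0x1F idx=13: raw=0x22007 flags P=1 W=1 U=1 S=0
  [2] read 0x22 idx=3: raw=0x23007 flags P=1 W=1 U=1 S=0
  [3] read 0x23 idx=4: raw=0x27007 flags P=1 W=1 U=1 S=0
  ⇒ phys 0x27BA0  [4 reads]

Access #0 fault: NONE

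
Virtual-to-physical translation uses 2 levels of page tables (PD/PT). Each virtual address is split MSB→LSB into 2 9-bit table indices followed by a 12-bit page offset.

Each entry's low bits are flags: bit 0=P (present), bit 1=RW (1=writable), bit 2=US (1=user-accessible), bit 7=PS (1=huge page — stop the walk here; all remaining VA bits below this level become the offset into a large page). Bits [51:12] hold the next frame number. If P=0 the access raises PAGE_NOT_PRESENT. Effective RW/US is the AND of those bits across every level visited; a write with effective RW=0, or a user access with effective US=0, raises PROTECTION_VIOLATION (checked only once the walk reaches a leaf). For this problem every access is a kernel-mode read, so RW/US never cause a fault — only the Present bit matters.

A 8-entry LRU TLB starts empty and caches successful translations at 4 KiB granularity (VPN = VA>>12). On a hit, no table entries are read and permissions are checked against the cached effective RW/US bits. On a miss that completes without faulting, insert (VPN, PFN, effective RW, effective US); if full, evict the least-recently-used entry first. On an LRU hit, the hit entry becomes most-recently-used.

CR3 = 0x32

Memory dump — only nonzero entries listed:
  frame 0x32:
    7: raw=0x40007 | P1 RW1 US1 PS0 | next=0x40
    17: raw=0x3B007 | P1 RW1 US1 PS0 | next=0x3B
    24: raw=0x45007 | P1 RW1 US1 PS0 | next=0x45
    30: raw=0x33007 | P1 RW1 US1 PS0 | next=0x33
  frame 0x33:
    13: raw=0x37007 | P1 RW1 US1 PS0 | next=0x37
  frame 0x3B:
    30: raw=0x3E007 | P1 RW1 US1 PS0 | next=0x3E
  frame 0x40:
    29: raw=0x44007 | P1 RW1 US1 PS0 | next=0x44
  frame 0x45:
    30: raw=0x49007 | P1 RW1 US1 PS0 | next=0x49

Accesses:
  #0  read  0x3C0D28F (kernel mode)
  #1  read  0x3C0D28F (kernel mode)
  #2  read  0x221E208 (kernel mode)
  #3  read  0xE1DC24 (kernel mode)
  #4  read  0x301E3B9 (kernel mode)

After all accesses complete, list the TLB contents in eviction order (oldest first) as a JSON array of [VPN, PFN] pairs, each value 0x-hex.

Per-access translation:
#0 VA=0x3C0D28F (r,kernel):
  L0 @0x32[30] → 0x33007  P=1,RW=1,US=1,PS=0
  L1 @0x33[13] → 0x37007  P=1,RW=1,US=1,PS=0
  → PA=0x3728F  (2 entries read)
#1 VA=0x3C0D28F (r,kernel):
  TLB hit vpn=0x3C0D → PA=0x3728F
#2 VA=0x221E208 (r,kernel):
  L0 @0x32[17] → 0x3B007  P=1,RW=1,US=1,PS=0
  L1 @0x3B[30] → 0x3E007  P=1,RW=1,US=1,PS=0
  → PA=0x3E208  (2 entries read)
#3 VA=0xE1DC24 (r,kernel):
  L0 @0x32[7] → 0x40007  P=1,RW=1,US=1,PS=0
  L1 @0x40[29] → 0x44007  P=1,RW=1,US=1,PS=0
  → PA=0x44C24  (2 entries read)
#4 VA=0x301E3B9 (r,kernel):
  L0 @0x32[24] → 0x45007  P=1,RW=1,US=1,PS=0
  L1 @0x45[30] → 0x49007  P=1,RW=1,US=1,PS=0
  → PA=0x493B9  (2 entries read)

TLB: [["0x3C0D", "0x37"], ["0x221E", "0x3E"], ["0xE1D", "0x44"], ["0x301E", "0x49"]]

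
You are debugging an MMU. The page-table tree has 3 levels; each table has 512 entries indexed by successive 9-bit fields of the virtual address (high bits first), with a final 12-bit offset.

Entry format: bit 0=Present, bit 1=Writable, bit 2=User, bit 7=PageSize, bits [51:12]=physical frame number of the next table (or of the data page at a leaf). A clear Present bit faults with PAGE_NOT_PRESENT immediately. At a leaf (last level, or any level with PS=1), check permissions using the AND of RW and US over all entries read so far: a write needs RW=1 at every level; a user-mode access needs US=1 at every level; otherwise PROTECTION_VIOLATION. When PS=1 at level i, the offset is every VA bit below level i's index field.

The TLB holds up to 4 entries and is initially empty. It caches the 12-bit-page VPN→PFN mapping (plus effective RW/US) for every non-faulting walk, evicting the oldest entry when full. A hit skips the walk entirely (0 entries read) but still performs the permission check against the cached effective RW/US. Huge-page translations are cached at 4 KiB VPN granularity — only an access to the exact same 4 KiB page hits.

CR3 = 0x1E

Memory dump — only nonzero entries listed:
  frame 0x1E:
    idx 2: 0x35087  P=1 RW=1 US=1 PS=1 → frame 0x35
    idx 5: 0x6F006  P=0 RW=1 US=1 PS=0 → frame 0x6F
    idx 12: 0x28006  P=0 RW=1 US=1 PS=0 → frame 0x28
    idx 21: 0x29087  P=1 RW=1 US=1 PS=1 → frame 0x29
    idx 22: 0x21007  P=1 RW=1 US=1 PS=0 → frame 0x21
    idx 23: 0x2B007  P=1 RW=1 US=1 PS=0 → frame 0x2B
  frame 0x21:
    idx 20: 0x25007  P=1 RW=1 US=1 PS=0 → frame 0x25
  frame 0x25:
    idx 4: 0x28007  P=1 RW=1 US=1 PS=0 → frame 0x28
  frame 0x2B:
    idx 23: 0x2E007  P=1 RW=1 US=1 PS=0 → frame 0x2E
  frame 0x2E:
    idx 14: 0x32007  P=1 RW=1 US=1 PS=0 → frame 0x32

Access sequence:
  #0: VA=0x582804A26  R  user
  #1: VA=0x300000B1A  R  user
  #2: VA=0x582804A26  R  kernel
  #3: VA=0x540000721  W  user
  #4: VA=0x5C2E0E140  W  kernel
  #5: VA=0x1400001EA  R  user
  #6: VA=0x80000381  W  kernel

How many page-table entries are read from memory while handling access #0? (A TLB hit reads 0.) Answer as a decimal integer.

Trace:
#0 VA=0x582804A26 (r,user):
  [0] read 0x1E idx=22: raw=0x21007 flags P=1 W=1 U=1 S=0
  [1] read 0x21 idx=20: raw=0x25007 flags P=1 W=1 U=1 S=0
  [2] read 0x25 idx=4: raw=0x28007 flags P=1 W=1 U=1 S=0
  ⇒ phys 0x28A26  [3 reads]
#1 VA=0x300000B1A (r,user):
  [0] read 0x1E idx=12: raw=0x28006 flags P=0 W=1 U=1 S=0
  → PAGE_NOT_PRESENT  (1 entries read)
#2 VA=0x582804A26 (r,kernel):
  TLB hit vpn=0x582804 → PA=0x28A26
#3 VA=0x540000721 (w,user):
  [0] read 0x1E idx=21: raw=0x29087 flags P=1 W=1 U=1 S=1
  ⇒ phys 0x29721 (huge @L0)  [1 reads]
#4 VA=0x5C2E0E140 (w,kernel):
  [0] read 0x1E idx=23: raw=0x2B007 flags P=1 W=1 U=1 S=0
  [1] read 0x2B idx=23: raw=0x2E007 flags P=1 W=1 U=1 S=0
  [2] read 0x2E idx=14: raw=0x32007 flags P=1 W=1 U=1 S=0
  ⇒ phys 0x32140  [3 reads]
#5 VA=0x1400001EA (r,user):
  [0] read 0x1E idx=5: raw=0x6F006 flags P=0 W=1 U=1 S=0
  → PAGE_NOT_PRESENT  (1 entries read)
#6 VA=0x80000381 (w,kernel):
  [0] read 0x1E idx=2: raw=0x35087 flags P=1 W=1 U=1 S=1
  ⇒ phys 0x35381 (huge @L0)  [1 reads]

Entries read for #0: 3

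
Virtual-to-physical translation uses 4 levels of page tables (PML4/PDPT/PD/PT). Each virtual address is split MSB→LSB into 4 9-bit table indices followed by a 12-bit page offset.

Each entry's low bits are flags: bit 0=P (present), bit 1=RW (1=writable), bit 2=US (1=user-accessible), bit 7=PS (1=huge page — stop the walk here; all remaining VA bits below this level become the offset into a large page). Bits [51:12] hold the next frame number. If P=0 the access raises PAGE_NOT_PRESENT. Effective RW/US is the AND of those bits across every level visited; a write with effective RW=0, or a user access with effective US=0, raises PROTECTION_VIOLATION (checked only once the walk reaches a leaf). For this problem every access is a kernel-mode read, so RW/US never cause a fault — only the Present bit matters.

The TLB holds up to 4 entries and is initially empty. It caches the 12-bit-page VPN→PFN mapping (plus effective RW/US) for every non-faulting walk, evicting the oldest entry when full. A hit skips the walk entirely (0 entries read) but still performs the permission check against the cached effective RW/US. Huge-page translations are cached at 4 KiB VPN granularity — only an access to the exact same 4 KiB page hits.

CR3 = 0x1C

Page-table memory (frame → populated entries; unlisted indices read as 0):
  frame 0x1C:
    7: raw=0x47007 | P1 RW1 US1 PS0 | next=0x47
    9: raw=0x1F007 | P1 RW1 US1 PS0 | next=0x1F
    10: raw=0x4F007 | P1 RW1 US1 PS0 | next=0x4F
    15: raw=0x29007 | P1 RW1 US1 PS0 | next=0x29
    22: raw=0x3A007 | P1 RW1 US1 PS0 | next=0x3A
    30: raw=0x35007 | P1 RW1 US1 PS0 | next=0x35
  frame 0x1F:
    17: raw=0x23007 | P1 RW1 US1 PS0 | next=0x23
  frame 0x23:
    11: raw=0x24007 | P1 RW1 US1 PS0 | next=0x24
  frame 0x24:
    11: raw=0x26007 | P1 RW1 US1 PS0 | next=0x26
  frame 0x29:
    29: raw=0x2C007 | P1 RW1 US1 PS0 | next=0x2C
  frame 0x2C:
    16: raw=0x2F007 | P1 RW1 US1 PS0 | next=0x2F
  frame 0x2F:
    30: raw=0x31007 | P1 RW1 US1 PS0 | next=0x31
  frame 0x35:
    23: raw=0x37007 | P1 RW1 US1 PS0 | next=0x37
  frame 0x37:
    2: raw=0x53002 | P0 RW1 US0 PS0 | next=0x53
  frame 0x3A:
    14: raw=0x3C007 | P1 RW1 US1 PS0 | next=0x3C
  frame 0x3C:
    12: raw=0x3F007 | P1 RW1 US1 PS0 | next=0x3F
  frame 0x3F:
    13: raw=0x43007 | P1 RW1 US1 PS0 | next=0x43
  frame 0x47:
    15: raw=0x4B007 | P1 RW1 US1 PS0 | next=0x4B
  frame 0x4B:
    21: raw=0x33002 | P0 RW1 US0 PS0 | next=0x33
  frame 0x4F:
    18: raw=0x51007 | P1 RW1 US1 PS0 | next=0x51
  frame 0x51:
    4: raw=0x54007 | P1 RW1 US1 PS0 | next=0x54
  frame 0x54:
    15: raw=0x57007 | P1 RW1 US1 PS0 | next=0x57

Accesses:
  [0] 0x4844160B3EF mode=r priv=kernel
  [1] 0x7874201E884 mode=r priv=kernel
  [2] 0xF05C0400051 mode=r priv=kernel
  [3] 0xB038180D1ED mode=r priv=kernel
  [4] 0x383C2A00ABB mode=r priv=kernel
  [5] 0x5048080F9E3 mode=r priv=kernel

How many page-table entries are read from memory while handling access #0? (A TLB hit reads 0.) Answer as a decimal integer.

Per-access translation:
#0 VA=0x4844160B3EF (r,kernel):
  L0: frame=0x1C idx=9 entry=0x1F007 [P=1 RW=1 US=1 PS=0]
  L1: frame=0x1F idx=17 entry=0x23007 [P=1 RW=1 US=1 PS=0]
  L2: frame=0x23 idx=11 entry=0x24007 [P=1 RW=1 US=1 PS=0]
  L3: frame=0x24 idx=11 entry=0x26007 [P=1 RW=1 US=1 PS=0]
  ⇒ phys 0x263EF  [4 reads]
#1 VA=0x7874201E884 (r,kernel):
  L0: frame=0x1C idx=15 entry=0x29007 [P=1 RW=1 US=1 PS=0]
  L1: frame=0x29 idx=29 entry=0x2C007 [P=1 RW=1 US=1 PS=0]
  L2: frame=0x2C idx=16 entry=0x2F007 [P=1 RW=1 US=1 PS=0]
  L3: frame=0x2F idx=30 entry=0x31007 [P=1 RW=1 US=1 PS=0]
  ⇒ phys 0x31884  [4 reads]
#2 VA=0xF05C0400051 (r,kernel):
  L0: frame=0x1C idx=30 entry=0x35007 [P=1 RW=1 US=1 PS=0]
  L1: frame=0x35 idx=23 entry=0x37007 [P=1 RW=1 US=1 PS=0]
  L2: frame=0x37 idx=2 entry=0x53002 [P=0 RW=1 US=0 PS=0]
  → PAGE_NOT_PRESENT  (3 entries read)
#3 VA=0xB038180D1ED (r,kernel):
  L0: frame=0x1C idx=22 entry=0x3A007 [P=1 RW=1 US=1 PS=0]
  L1: frame=0x3A idx=14 entry=0x3C007 [P=1 RW=1 US=1 PS=0]
  L2: frame=0x3C idx=12 entry=0x3F007 [P=1 RW=1 US=1 PS=0]
  L3: frame=0x3F idx=13 entry=0x43007 [P=1 RW=1 US=1 PS=0]
  ⇒ phys 0x431ED  [4 reads]
#4 VA=0x383C2A00ABB (r,kernel):
  L0: frame=0x1C idx=7 entry=0x47007 [P=1 RW=1 US=1 PS=0]
  L1: frame=0x47 idx=15 entry=0x4B007 [P=1 RW=1 US=1 PS=0]
  L2: frame=0x4B idx=21 entry=0x33002 [P=0 RW=1 US=0 PS=0]
  → PAGE_NOT_PRESENT  (3 entries read)
#5 VA=0x5048080F9E3 (r,kernel):
  L0: frame=0x1C idx=10 entry=0x4F007 [P=1 RW=1 US=1 PS=0]
  L1: frame=0x4F idx=18 entry=0x51007 [P=1 RW=1 US=1 PS=0]
  L2: frame=0x51 idx=4 entry=0x54007 [P=1 RW=1 US=1 PS=0]
  L3: frame=0x54 idx=15 entry=0x57007 [P=1 RW=1 US=1 PS=0]
  ⇒ phys 0x579E3  [4 reads]

Entries read for #0: 4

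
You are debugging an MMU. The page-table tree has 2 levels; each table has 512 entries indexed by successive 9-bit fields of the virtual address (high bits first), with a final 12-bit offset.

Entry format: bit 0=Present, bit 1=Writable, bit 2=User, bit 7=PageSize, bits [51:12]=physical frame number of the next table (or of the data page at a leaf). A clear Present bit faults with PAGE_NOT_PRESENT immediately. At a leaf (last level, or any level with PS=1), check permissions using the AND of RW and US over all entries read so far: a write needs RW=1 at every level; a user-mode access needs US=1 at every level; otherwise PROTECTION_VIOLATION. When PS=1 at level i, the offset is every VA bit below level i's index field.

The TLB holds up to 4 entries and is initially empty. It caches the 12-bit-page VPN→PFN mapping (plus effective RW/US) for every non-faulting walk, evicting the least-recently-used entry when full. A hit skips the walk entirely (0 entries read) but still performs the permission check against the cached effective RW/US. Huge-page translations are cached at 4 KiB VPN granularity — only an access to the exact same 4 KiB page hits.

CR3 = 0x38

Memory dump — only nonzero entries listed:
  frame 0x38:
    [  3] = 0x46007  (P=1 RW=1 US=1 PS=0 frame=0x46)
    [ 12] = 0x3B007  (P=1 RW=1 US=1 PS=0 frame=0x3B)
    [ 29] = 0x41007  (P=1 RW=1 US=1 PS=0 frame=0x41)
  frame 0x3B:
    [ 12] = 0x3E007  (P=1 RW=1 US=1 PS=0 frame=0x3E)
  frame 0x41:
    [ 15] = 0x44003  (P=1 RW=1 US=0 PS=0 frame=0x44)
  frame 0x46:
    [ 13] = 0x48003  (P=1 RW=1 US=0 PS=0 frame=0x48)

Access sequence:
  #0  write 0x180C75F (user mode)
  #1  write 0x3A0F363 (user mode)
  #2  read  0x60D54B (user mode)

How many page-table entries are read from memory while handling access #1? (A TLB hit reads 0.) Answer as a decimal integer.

Walk each access:
#0 VA=0x180C75F (w,user):
  lvl0: tbl 0x38, slot 12 ⇒ 0x3B007 (P1/RW1/US1/PS0)
  lvl1: tbl 0x3B, slot 12 ⇒ 0x3E007 (P1/RW1/US1/PS0)
  ✓ 0x3E75F  — 2 lookups
#1 VA=0x3A0F363 (w,user):
  lvl0: tbl 0x38, slot 29 ⇒ 0x41007 (P1/RW1/US1/PS0)
  lvl1: tbl 0x41, slot 15 ⇒ 0x44003 (P1/RW1/US0/PS0)
  → PROTECTION_VIOLATION  (2 entries read)
#2 VA=0x60D54B (r,user):
  lvl0: tbl 0x38, slot 3 ⇒ 0x46007 (P1/RW1/US1/PS0)
  lvl1: tbl 0x46, slot 13 ⇒ 0x48003 (P1/RW1/US0/PS0)
  → PROTECTION_VIOLATION  (2 entries read)

Entries read for #1: 2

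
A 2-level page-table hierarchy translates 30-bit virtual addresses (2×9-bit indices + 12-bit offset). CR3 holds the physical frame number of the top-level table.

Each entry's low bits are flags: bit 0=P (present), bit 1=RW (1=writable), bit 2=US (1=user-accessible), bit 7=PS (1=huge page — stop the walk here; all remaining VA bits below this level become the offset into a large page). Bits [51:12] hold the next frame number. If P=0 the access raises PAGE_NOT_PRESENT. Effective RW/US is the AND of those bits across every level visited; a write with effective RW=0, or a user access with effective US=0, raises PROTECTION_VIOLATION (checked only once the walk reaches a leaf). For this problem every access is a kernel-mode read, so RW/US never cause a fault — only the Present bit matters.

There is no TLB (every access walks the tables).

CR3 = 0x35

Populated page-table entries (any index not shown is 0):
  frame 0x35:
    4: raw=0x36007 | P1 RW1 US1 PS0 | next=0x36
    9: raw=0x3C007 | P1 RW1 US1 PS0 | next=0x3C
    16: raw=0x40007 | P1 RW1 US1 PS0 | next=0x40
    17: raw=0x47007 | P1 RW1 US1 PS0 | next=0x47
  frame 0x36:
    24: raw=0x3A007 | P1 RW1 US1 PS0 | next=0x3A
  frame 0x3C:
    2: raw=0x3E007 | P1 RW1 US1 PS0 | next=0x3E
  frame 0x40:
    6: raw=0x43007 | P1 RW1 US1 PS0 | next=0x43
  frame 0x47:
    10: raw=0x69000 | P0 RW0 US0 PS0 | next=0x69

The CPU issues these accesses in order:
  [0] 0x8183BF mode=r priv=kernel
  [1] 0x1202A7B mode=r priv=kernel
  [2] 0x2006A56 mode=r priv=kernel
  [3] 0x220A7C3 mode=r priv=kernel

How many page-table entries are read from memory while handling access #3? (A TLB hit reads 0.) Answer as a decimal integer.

Walk each access:
#0 VA=0x8183BF (r,kernel):
  lvl0: tbl 0x35, slot 4 ⇒ 0x36007 (P1/RW1/US1/PS0)
  lvl1: tbl 0x36, slot 24 ⇒ 0x3A007 (P1/RW1/US1/PS0)
  → PA=0x3A3BF  (2 entries read)
#1 VA=0x1202A7B (r,kernel):
  lvl0: tbl 0x35, slot 9 ⇒ 0x3C007 (P1/RW1/US1/PS0)
  lvl1: tbl 0x3C, slot 2 ⇒ 0x3E007 (P1/RW1/US1/PS0)
  → PA=0x3EA7B  (2 entries read)
#2 VA=0x2006A56 (r,kernel):
  lvl0: tbl 0x35, slot 16 ⇒ 0x40007 (P1/RW1/US1/PS0)
  lvl1: tbl 0x40, slot 6 ⇒ 0x43007 (P1/RW1/US1/PS0)
  → PA=0x43A56  (2 entries read)
#3 VA=0x220A7C3 (r,kernel):
  lvl0: tbl 0x35, slot 17 ⇒ 0x47007 (P1/RW1/US1/PS0)
  lvl1: tbl 0x47, slot 10 ⇒ 0x69000 (P0/RW0/US0/PS0)
  → PAGE_NOT_PRESENT  (2 entries read)

Entries read for #3: 2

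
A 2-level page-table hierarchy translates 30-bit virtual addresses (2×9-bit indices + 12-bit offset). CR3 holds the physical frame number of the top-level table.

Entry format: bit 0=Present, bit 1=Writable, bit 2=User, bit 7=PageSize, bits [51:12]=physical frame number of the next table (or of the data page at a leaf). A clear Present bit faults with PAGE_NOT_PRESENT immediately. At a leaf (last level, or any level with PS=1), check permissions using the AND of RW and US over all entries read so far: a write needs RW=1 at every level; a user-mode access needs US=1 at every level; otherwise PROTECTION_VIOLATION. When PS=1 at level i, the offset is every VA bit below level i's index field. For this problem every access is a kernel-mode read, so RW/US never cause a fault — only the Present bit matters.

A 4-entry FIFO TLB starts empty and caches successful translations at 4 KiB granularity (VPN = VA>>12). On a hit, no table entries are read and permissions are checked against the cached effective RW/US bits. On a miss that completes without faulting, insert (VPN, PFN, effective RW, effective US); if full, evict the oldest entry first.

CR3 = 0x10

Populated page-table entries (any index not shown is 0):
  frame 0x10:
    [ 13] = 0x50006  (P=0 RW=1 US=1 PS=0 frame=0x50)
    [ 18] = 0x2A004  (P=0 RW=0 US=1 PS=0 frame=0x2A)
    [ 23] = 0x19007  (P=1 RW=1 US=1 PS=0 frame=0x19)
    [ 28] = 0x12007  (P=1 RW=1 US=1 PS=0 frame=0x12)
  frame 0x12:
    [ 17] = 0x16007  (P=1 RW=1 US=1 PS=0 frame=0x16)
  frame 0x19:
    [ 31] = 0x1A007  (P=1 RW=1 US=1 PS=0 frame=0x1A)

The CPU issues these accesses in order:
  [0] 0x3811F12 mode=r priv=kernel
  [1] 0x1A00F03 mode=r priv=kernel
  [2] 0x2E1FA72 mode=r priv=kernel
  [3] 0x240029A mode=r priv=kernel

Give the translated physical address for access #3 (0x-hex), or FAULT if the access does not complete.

Walk each access:
#0 VA=0x3811F12 (r,kernel):
  L0 @0x10[28] → 0x12007  P=1,RW=1,US=1,PS=0
  L1 @0x12[17] → 0x16007  P=1,RW=1,US=1,PS=0
  → PA=0x16F12  (2 entries read)
#1 VA=0x1A00F03 (r,kernel):
  L0 @0x10[13] → 0x50006  P=0,RW=1,US=1,PS=0
  ⇒ fault: PAGE_NOT_PRESENT  — 1 lookups
#2 VA=0x2E1FA72 (r,kernel):
  L0 @0x10[23] → 0x19007  P=1,RW=1,US=1,PS=0
  L1 @0x19[31] → 0x1A007  P=1,RW=1,US=1,PS=0
  → PA=0x1AA72  (2 entries read)
#3 VA=0x240029A (r,kernel):
  L0 @0x10[18] → 0x2A004  P=0,RW=0,US=1,PS=0
  ⇒ fault: PAGE_NOT_PRESENT  — 1 lookups

Access #3 PA: FAULT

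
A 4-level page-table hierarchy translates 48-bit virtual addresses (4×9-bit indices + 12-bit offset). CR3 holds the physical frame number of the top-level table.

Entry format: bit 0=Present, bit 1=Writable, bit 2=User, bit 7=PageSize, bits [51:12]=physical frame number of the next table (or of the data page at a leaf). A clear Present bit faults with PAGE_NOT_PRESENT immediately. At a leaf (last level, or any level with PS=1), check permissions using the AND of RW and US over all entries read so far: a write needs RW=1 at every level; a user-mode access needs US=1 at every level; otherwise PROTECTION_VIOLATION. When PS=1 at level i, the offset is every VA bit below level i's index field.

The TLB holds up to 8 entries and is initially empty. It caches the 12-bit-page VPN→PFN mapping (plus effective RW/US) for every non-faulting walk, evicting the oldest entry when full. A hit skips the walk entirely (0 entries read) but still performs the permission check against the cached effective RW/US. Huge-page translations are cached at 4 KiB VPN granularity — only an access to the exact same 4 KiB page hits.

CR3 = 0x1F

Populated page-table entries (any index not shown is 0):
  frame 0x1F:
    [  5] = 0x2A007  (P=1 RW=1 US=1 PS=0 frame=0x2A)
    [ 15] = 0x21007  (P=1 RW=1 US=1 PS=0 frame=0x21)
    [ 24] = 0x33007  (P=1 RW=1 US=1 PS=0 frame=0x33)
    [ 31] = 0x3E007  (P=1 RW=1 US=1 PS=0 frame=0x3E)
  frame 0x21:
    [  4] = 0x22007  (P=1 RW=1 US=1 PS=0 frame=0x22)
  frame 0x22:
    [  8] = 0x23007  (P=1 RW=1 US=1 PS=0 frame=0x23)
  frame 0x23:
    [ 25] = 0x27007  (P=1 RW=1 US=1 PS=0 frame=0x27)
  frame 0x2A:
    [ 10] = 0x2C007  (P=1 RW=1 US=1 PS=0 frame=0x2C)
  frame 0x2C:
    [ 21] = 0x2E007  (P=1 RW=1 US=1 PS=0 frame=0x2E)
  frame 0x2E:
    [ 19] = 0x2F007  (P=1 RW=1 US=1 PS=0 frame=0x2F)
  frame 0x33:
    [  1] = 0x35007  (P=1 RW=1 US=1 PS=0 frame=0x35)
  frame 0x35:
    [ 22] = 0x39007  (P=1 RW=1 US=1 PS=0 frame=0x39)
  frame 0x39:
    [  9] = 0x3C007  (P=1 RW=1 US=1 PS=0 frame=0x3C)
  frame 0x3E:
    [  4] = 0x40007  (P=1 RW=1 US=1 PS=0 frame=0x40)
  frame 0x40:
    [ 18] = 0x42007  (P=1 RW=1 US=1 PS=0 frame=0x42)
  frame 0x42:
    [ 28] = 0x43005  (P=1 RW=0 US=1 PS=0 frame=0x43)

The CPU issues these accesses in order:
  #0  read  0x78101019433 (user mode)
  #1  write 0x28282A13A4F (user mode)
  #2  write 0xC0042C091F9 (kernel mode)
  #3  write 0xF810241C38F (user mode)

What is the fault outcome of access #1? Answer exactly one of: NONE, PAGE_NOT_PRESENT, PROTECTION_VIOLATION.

Per-access translation:
#0 VA=0x78101019433 (r,user):
  L0: frame=0x1F idx=15 entry=0x21007 [P=1 RW=1 US=1 PS=0]
  L1: frame=0x21 idx=4 entry=0x22007 [P=1 RW=1 US=1 PS=0]
  L2: frame=0x22 idx=8 entry=0x23007 [P=1 RW=1 US=1 PS=0]
  L3: frame=0x23 idx=25 entry=0x27007 [P=1 RW=1 US=1 PS=0]
  → PA=0x27433  (4 entries read)
#1 VA=0x28282A13A4F (w,user):
  L0: frame=0x1F idx=5 entry=0x2A007 [P=1 RW=1 US=1 PS=0]
  L1: frame=0x2A idx=10 entry=0x2C007 [P=1 RW=1 US=1 PS=0]
  L2: frame=0x2C idx=21 entry=0x2E007 [P=1 RW=1 US=1 PS=0]
  L3: frame=0x2E idx=19 entry=0x2F007 [P=1 RW=1 US=1 PS=0]
  → PA=0x2FA4F  (4 entries read)
#2 VA=0xC0042C091F9 (w,kernel):
  L0: frame=0x1F idx=24 entry=0x33007 [P=1 RW=1 US=1 PS=0]
  L1: frame=0x33 idx=1 entry=0x35007 [P=1 RW=1 US=1 PS=0]
  L2: frame=0x35 idx=22 entry=0x39007 [P=1 RW=1 US=1 PS=0]
  L3: frame=0x39 idx=9 entry=0x3C007 [P=1 RW=1 US=1 PS=0]
  → PA=0x3C1F9  (4 entries read)
#3 VA=0xF810241C38F (w,user):
  L0: frame=0x1F idx=31 entry=0x3E007 [P=1 RW=1 US=1 PS=0]
  L1: frame=0x3E idx=4 entry=0x40007 [P=1 RW=1 US=1 PS=0]
  L2: frame=0x40 idx=18 entry=0x42007 [P=1 RW=1 US=1 PS=0]
  L3: frame=0x42 idx=28 entry=0x43005 [P=1 RW=0 US=1 PS=0]
  ✗ PROTECTION_VIOLATION  [4 reads]

Access #1 fault: NONE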